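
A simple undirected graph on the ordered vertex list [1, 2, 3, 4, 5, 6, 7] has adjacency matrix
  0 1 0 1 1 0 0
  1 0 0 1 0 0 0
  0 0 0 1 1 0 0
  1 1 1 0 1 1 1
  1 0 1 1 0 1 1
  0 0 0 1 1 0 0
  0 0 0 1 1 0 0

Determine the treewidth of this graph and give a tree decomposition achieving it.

Every bag has size at most 3, so the width is 3 − 1 = 2 and tw(G) ≤ 2. Conversely, {1, 2, 4} is a clique of size 3, and the vertices of any clique must share a bag in every tree decomposition; so some bag has ≥ 3 vertices and tw(G) ≥ 2. The upper and lower bounds meet at 2, so that is the treewidth.

Treewidth 2.
Bags: B1 = {1, 4, 5}  B2 = {4, 5, 7}  B3 = {1, 2, 4}  B4 = {4, 5, 6}  B5 = {3, 4, 5}
Tree: B1–B2, B1–B3, B1–B4, B4–B5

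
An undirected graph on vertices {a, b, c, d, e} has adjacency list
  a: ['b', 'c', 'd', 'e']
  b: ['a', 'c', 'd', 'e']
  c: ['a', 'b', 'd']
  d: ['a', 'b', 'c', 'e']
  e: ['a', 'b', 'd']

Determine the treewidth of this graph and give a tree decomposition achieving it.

Every bag has size at most 4, so the width is 4 − 1 = 3 and tw(G) ≤ 3. On the other hand G contains the 4-clique {a, b, d, e}. A clique must lie in a single bag of any decomposition, so no decomposition can have width below 3. The upper and lower bounds meet at 3, so that is the treewidth.

Treewidth 3.
One such decomposition:
Bags: B1 = {a, b, c, d}  B2 = {a, b, d, e}
Tree: B1–B2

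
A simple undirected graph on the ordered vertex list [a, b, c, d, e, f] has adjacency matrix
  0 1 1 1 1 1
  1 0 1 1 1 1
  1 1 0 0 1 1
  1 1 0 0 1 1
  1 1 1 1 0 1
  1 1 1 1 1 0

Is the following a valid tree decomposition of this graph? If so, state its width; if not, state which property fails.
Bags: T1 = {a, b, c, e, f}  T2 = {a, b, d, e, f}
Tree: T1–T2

Yes; width 4.

Checking the three conditions: (i) the bags cover all of {a, b, c, d, e, f}; (ii) for each edge, some bag contains both endpoints; (iii) the bags containing any fixed vertex form a subtree. All hold, so the decomposition is valid with width 5 − 1 = 4.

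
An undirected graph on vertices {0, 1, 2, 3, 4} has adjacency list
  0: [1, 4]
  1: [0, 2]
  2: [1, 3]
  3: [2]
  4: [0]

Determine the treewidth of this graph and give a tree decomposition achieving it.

Treewidth 1.
One optimal decomposition is:
Bags: B1 = {0, 1}  B2 = {1, 2}  B3 = {2, 3}  B4 = {0, 4}
Tree: B1–B2, B2–B3, B1–B4

Each bag holds 2 vertices, so the decomposition has width 1, which upper-bounds the treewidth. Since G has at least one edge (e.g. 0–1), it is not an edgeless graph, so tw(G) ≥ 1. Hence tw(G) = 1 exactly.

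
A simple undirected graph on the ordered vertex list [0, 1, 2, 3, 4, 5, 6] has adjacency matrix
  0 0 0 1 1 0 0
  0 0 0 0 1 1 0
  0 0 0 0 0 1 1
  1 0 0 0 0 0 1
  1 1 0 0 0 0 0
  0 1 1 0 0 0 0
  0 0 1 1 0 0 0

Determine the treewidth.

A width-2 tree decomposition is:
Bags: B1 = {2, 5, 6}  B2 = {1, 5, 6}  B3 = {1, 4, 6}  B4 = {0, 4, 6}  B5 = {0, 3, 6}
Tree: B1–B2, B2–B3, B3–B4, B4–B5
Every bag has size at most 3, so the width is 3 − 1 = 2 and tw(G) ≤ 2. For the lower bound, G contains the cycle 6–2–5–1–4–0–3–6, so G is not a forest; only forests have treewidth ≤ 1, hence tw(G) ≥ 2. Combining the bounds, tw(G) = 2.

2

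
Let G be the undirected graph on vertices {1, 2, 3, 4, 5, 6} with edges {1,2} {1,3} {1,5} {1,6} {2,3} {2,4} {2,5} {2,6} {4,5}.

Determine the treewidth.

A width-2 tree decomposition is:
Bags: B1 = {1, 2, 3}  B2 = {1, 2, 5}  B3 = {1, 2, 6}  B4 = {2, 4, 5}
Tree: B1–B2, B2–B3, B2–B4
Every bag has size at most 3, so the width is 3 − 1 = 2 and tw(G) ≤ 2. Conversely, {1, 2, 3} is a clique of size 3, and the vertices of any clique must share a bag in every tree decomposition; so some bag has ≥ 3 vertices and tw(G) ≥ 2. The upper and lower bounds meet at 2, so that is the treewidth.

2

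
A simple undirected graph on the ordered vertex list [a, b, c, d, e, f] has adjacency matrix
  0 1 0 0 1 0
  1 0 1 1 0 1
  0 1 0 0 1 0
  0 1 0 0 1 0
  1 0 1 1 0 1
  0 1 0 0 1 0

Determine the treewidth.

2

A width-2 tree decomposition is:
Bags: B1 = {b, e, f}  B2 = {b, c, e}  B3 = {b, d, e}  B4 = {a, b, e}
Tree: B1–B2, B2–B3, B3–B4
Every bag has size at most 3, so the width is 3 − 1 = 2 and tw(G) ≤ 2. Since b–f–e–c–b is a cycle in G, G is not acyclic. Forests are exactly the graphs of treewidth ≤ 1, so tw(G) ≥ 2. Hence tw(G) = 2 exactly.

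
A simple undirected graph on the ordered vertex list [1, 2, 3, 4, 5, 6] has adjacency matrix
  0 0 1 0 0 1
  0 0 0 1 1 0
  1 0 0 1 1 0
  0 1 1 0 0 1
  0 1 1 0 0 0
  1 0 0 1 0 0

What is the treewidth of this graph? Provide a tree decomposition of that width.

Each bag holds 3 vertices, so the decomposition has width 2, which upper-bounds the treewidth. Since 6–1–3–4–6 is a cycle in G, G is not acyclic. Forests are exactly the graphs of treewidth ≤ 1, so tw(G) ≥ 2. The upper and lower bounds meet at 2, so that is the treewidth.

Treewidth 2.
One such decomposition:
Bags: B1 = {1, 4, 6}  B2 = {1, 3, 4}  B3 = {2, 3, 4}  B4 = {2, 3, 5}
Tree: B1–B2, B2–B3, B3–B4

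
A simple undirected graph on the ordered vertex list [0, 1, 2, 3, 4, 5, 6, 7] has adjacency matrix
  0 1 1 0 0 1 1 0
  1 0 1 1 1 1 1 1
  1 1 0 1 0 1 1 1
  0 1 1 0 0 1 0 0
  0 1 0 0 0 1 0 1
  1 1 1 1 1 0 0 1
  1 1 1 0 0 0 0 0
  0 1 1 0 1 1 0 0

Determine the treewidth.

3

A width-3 tree decomposition is:
Bags: B1 = {1, 2, 3, 5}  B2 = {0, 1, 2, 5}  B3 = {1, 2, 5, 7}  B4 = {1, 4, 5, 7}  B5 = {0, 1, 2, 6}
Tree: B1–B2, B1–B3, B3–B4, B2–B5
Every bag has size at most 4, so the width is 4 − 1 = 3 and tw(G) ≤ 3. On the other hand G contains the 4-clique {0, 1, 2, 5}. A clique must lie in a single bag of any decomposition, so no decomposition can have width below 3. Combining the bounds, tw(G) = 3.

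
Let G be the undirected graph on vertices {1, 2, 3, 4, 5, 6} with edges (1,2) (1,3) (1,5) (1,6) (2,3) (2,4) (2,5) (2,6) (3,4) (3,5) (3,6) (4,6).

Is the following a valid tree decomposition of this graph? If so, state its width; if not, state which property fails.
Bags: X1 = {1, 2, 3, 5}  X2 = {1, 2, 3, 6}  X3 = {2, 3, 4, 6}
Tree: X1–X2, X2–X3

Every vertex of G appears in some bag (union = {1, 2, 3, 4, 5, 6}); every edge is covered by a bag; and for each vertex v the set of bags containing v is connected in the bag tree. The decomposition is therefore valid. The largest bag has 4 vertices, so the width is 3.

Yes; width 3.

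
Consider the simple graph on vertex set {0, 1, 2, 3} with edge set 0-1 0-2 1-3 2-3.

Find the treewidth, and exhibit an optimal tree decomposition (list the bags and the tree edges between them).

Each bag holds 3 vertices, so the decomposition has width 2, which upper-bounds the treewidth. The edges 3–2–0–1–3 form a cycle, so G is not a tree and its treewidth is at least 2. Combining the bounds, tw(G) = 2.

Treewidth 2.
One optimal decomposition is:
Bags: B1 = {0, 2, 3}  B2 = {0, 1, 3}
Tree: B1–B2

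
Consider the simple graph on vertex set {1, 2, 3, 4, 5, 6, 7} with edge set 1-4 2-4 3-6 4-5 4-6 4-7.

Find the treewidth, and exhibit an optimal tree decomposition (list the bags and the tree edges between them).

Treewidth 1.
Bags: B1 = {4, 5}  B2 = {4, 7}  B3 = {4, 6}  B4 = {1, 4}  B5 = {3, 6}  B6 = {2, 4}
Tree: B1–B2, B2–B3, B2–B4, B3–B5, B2–B6

Each bag holds 2 vertices, so the decomposition has width 1, which upper-bounds the treewidth. Any graph with an edge has treewidth ≥ 1, and G has the edge 5–4. The upper and lower bounds meet at 1, so that is the treewidth.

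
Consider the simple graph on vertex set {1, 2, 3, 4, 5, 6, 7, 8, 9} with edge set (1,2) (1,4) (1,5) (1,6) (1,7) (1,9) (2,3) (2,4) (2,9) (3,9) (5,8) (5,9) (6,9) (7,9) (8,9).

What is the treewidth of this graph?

2

A width-2 tree decomposition is:
Bags: B1 = {1, 2, 9}  B2 = {1, 6, 9}  B3 = {1, 7, 9}  B4 = {1, 5, 9}  B5 = {5, 8, 9}  B6 = {1, 2, 4}  B7 = {2, 3, 9}
Tree: B1–B2, B1–B3, B2–B4, B4–B5, B1–B6, B1–B7
The largest bag has 3 vertices, giving width 2; this decomposition certifies tw(G) ≤ 2. For the lower bound, the 3 vertices {5, 8, 9} are pairwise adjacent, and any tree decomposition puts a clique entirely inside one bag — forcing width ≥ 2. Hence tw(G) = 2 exactly.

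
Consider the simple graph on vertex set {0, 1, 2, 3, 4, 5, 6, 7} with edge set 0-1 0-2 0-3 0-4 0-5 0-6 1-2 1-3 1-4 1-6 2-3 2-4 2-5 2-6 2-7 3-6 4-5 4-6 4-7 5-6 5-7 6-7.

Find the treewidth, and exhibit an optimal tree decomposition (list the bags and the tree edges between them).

Every bag has size at most 5, so the width is 5 − 1 = 4 and tw(G) ≤ 4. On the other hand G contains the 5-clique {0, 1, 2, 3, 6}. A clique must lie in a single bag of any decomposition, so no decomposition can have width below 4. Hence tw(G) = 4 exactly.

Treewidth 4.
One optimal decomposition is:
Bags: B1 = {0, 2, 4, 5, 6}  B2 = {0, 1, 2, 4, 6}  B3 = {2, 4, 5, 6, 7}  B4 = {0, 1, 2, 3, 6}
Tree: B1–B2, B1–B3, B2–B4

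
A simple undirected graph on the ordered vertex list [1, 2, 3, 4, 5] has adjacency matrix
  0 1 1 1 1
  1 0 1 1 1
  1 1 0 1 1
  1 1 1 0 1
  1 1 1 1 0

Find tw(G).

A width-4 tree decomposition is:
Bags: B1 = {1, 2, 3, 4, 5}
Tree: (single bag)
A single bag containing all 5 vertices is trivially a valid decomposition of width 4. For the lower bound, the 5 vertices {1, 2, 3, 4, 5} are pairwise adjacent, and any tree decomposition puts a clique entirely inside one bag — forcing width ≥ 4. Combining the bounds, tw(G) = 4.

4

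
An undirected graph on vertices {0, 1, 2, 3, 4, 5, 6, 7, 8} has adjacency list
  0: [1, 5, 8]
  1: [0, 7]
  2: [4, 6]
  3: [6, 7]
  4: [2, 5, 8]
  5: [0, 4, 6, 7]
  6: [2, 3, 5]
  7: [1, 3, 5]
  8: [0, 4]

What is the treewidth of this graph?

3

A width-3 tree decomposition is:
Bags: B1 = {2, 4, 6, 8}  B2 = {4, 5, 6, 8}  B3 = {0, 5, 6, 8}  B4 = {0, 3, 5, 6}  B5 = {0, 3, 5, 7}  B6 = {0, 1, 3, 7}
Tree: B1–B2, B2–B3, B3–B4, B4–B5, B5–B6
Each bag holds 4 vertices, so the decomposition has width 3, which upper-bounds the treewidth. For the lower bound: the 4 vertex sets {2,4,8}, {6}, {5}, {0,1,3,7} are disjoint, each induces a connected subgraph, and every pair is joined by at least one edge of G. Contracting each set to a single vertex therefore yields K_{4} as a minor, and since treewidth is minor-monotone, tw(G) ≥ tw(K_{4}) = 3. The upper and lower bounds meet at 3, so that is the treewidth.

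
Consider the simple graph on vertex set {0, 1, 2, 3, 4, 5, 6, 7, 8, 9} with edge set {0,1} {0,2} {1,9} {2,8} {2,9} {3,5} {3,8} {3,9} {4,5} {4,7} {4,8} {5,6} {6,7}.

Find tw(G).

A width-2 tree decomposition is:
Bags: B1 = {0, 1, 2}  B2 = {1, 2, 9}  B3 = {2, 8, 9}  B4 = {3, 8, 9}  B5 = {3, 4, 8}  B6 = {3, 4, 5}  B7 = {4, 5, 7}  B8 = {5, 6, 7}
Tree: B1–B2, B2–B3, B3–B4, B4–B5, B5–B6, B6–B7, B7–B8
Each bag holds 3 vertices, so the decomposition has width 2, which upper-bounds the treewidth. Since 0–1–9–2–0 is a cycle in G, G is not acyclic. Forests are exactly the graphs of treewidth ≤ 1, so tw(G) ≥ 2. The upper and lower bounds meet at 2, so that is the treewidth.

2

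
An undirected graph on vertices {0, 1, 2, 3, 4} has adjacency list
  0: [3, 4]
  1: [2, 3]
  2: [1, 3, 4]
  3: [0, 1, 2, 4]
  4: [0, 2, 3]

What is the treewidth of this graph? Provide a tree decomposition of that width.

Each bag holds 3 vertices, so the decomposition has width 2, which upper-bounds the treewidth. For the lower bound, the 3 vertices {0, 3, 4} are pairwise adjacent, and any tree decomposition puts a clique entirely inside one bag — forcing width ≥ 2. Hence tw(G) = 2 exactly.

Treewidth 2.
One optimal decomposition is:
Bags: B1 = {2, 3, 4}  B2 = {1, 2, 3}  B3 = {0, 3, 4}
Tree: B1–B2, B1–B3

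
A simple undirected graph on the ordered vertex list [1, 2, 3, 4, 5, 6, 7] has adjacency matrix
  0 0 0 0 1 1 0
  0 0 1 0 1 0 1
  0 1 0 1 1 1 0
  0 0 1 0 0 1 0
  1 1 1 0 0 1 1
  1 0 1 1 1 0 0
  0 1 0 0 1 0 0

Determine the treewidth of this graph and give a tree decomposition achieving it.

Treewidth 2.
Bags: B1 = {3, 5, 6}  B2 = {2, 3, 5}  B3 = {2, 5, 7}  B4 = {1, 5, 6}  B5 = {3, 4, 6}
Tree: B1–B2, B2–B3, B1–B4, B1–B5

Each bag holds 3 vertices, so the decomposition has width 2, which upper-bounds the treewidth. On the other hand G contains the 3-clique {3, 4, 6}. A clique must lie in a single bag of any decomposition, so no decomposition can have width below 2. Therefore the treewidth is 2.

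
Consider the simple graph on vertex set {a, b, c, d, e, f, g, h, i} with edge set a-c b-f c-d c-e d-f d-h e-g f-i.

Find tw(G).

A width-1 tree decomposition is:
Bags: B1 = {c, e}  B2 = {e, g}  B3 = {c, d}  B4 = {d, h}  B5 = {d, f}  B6 = {b, f}  B7 = {a, c}  B8 = {f, i}
Tree: B1–B2, B1–B3, B3–B4, B4–B5, B5–B6, B1–B7, B6–B8
Every bag has size at most 2, so the width is 2 − 1 = 1 and tw(G) ≤ 1. G has an edge, so its treewidth is at least 1. The upper and lower bounds meet at 1, so that is the treewidth.

1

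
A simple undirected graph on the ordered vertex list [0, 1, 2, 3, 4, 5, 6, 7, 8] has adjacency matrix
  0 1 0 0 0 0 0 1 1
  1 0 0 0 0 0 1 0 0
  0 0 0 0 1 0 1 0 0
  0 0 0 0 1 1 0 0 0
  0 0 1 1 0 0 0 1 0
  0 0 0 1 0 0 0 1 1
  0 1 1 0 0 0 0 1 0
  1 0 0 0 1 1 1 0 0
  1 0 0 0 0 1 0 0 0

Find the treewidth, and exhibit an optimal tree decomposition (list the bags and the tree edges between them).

The largest bag has 4 vertices, giving width 3; this decomposition certifies tw(G) ≤ 3. For the lower bound: the 4 vertex sets {1,2,6}, {4}, {7}, {0,3,5,8} are disjoint, each induces a connected subgraph, and every pair is joined by at least one edge of G. Contracting each set to a single vertex therefore yields K_{4} as a minor, and since treewidth is minor-monotone, tw(G) ≥ tw(K_{4}) = 3. Hence tw(G) = 3 exactly.

Treewidth 3.
Bags: B1 = {1, 2, 4, 6}  B2 = {1, 4, 6, 7}  B3 = {0, 1, 4, 7}  B4 = {0, 3, 4, 7}  B5 = {0, 3, 5, 7}  B6 = {0, 3, 5, 8}
Tree: B1–B2, B2–B3, B3–B4, B4–B5, B5–B6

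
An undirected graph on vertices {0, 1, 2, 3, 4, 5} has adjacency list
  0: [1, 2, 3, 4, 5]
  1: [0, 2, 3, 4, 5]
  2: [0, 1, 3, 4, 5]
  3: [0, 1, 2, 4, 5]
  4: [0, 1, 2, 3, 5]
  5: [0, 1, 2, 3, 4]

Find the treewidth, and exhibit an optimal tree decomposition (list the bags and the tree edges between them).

With just one bag of size 6, the width is 6 − 1 = 5, so tw(G) ≤ 5. For the lower bound, the 6 vertices {0, 1, 2, 3, 4, 5} are pairwise adjacent, and any tree decomposition puts a clique entirely inside one bag — forcing width ≥ 5. Hence tw(G) = 5 exactly.

Treewidth 5.
Bags: B1 = {0, 1, 2, 3, 4, 5}
Tree: (single bag)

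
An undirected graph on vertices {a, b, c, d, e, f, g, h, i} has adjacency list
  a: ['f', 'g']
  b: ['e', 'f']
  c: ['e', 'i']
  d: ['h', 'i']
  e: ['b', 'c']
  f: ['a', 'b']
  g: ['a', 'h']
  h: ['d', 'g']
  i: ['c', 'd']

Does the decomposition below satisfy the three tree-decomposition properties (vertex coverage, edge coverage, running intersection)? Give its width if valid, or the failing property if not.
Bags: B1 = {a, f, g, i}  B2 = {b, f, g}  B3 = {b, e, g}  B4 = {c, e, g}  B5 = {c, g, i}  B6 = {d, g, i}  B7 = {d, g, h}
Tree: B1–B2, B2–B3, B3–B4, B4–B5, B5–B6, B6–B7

A tree decomposition must satisfy three properties: every vertex lies in some bag; for every edge, both endpoints lie together in some bag; and for every vertex, the bags containing it form a connected subtree. Here bags containing vertex i are not connected in the tree, so the decomposition is invalid.

No — bags containing vertex i are not connected in the tree.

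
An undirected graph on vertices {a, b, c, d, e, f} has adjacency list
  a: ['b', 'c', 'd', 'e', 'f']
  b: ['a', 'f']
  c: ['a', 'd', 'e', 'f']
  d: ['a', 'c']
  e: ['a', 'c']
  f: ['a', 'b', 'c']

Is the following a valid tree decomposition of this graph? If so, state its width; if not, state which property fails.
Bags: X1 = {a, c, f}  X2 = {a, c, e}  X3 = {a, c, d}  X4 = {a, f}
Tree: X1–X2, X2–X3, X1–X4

No — vertex b appears in no bag.

A tree decomposition must satisfy three properties: every vertex lies in some bag; for every edge, both endpoints lie together in some bag; and for every vertex, the bags containing it form a connected subtree. Here vertex b appears in no bag, so the decomposition is invalid.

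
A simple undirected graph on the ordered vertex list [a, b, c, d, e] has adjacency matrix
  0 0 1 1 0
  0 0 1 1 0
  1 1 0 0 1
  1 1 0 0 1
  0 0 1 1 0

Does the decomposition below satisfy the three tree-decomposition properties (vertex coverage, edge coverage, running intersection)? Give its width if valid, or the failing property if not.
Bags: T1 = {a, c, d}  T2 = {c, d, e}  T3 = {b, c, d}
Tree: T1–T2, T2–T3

Yes; width 2.

Vertex coverage: the bags together contain {a, b, c, d, e}, the full vertex set. Edge coverage: each edge of G has both endpoints in at least one bag. Running intersection: for every vertex, the bags containing it form a connected subtree. All three properties hold, so this is a valid tree decomposition of width max|bag| − 1 = 2, and hence tw(G) ≤ 2.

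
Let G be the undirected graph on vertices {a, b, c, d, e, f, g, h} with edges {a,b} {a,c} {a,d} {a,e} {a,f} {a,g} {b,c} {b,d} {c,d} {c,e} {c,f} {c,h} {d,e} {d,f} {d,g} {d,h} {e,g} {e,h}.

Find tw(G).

3

A width-3 tree decomposition is:
Bags: B1 = {a, c, d, e}  B2 = {a, b, c, d}  B3 = {a, d, e, g}  B4 = {a, c, d, f}  B5 = {c, d, e, h}
Tree: B1–B2, B1–B3, B2–B4, B1–B5
Each bag holds 4 vertices, so the decomposition has width 3, which upper-bounds the treewidth. Conversely, {a, d, e, g} is a clique of size 4, and the vertices of any clique must share a bag in every tree decomposition; so some bag has ≥ 4 vertices and tw(G) ≥ 3. The upper and lower bounds meet at 3, so that is the treewidth.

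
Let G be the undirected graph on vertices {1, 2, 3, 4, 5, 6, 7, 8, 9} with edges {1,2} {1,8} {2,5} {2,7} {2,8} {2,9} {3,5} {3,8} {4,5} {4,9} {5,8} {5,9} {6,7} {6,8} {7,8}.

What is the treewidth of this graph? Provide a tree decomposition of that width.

Every bag has size at most 3, so the width is 3 − 1 = 2 and tw(G) ≤ 2. Conversely, {1, 2, 8} is a clique of size 3, and the vertices of any clique must share a bag in every tree decomposition; so some bag has ≥ 3 vertices and tw(G) ≥ 2. Therefore the treewidth is 2.

Treewidth 2.
One such decomposition:
Bags: B1 = {2, 5, 9}  B2 = {2, 5, 8}  B3 = {2, 7, 8}  B4 = {1, 2, 8}  B5 = {3, 5, 8}  B6 = {6, 7, 8}  B7 = {4, 5, 9}
Tree: B1–B2, B2–B3, B2–B4, B2–B5, B3–B6, B1–B7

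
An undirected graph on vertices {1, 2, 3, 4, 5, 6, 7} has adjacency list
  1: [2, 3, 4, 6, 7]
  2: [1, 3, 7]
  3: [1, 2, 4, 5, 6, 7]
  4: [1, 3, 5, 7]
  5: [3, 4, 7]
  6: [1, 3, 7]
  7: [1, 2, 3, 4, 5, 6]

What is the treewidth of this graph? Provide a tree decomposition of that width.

Treewidth 3.
Bags: B1 = {1, 3, 6, 7}  B2 = {1, 3, 4, 7}  B3 = {1, 2, 3, 7}  B4 = {3, 4, 5, 7}
Tree: B1–B2, B1–B3, B2–B4

The largest bag has 4 vertices, giving width 3; this decomposition certifies tw(G) ≤ 3. For the lower bound, the 4 vertices {1, 2, 3, 7} are pairwise adjacent, and any tree decomposition puts a clique entirely inside one bag — forcing width ≥ 3. The upper and lower bounds meet at 3, so that is the treewidth.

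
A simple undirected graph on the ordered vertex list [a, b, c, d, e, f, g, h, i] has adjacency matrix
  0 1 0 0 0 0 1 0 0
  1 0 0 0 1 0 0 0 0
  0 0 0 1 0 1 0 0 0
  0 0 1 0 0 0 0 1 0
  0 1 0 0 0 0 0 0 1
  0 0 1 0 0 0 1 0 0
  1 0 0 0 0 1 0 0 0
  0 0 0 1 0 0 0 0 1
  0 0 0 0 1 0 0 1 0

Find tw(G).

2

A width-2 tree decomposition is:
Bags: B1 = {a, b, e}  B2 = {a, e, g}  B3 = {e, f, g}  B4 = {c, e, f}  B5 = {c, d, e}  B6 = {d, e, h}  B7 = {e, h, i}
Tree: B1–B2, B2–B3, B3–B4, B4–B5, B5–B6, B6–B7
The largest bag has 3 vertices, giving width 2; this decomposition certifies tw(G) ≤ 2. For the lower bound, G contains the cycle e–b–a–g–f–c–d–h–i–e, so G is not a forest; only forests have treewidth ≤ 1, hence tw(G) ≥ 2. Hence tw(G) = 2 exactly.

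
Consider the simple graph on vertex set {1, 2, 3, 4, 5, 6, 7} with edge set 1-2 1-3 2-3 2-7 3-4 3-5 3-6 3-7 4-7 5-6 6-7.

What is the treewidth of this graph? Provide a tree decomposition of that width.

Treewidth 2.
One such decomposition:
Bags: B1 = {3, 4, 7}  B2 = {3, 6, 7}  B3 = {2, 3, 7}  B4 = {3, 5, 6}  B5 = {1, 2, 3}
Tree: B1–B2, B2–B3, B2–B4, B3–B5

Every bag has size at most 3, so the width is 3 − 1 = 2 and tw(G) ≤ 2. For the lower bound, the 3 vertices {1, 2, 3} are pairwise adjacent, and any tree decomposition puts a clique entirely inside one bag — forcing width ≥ 2. The upper and lower bounds meet at 2, so that is the treewidth.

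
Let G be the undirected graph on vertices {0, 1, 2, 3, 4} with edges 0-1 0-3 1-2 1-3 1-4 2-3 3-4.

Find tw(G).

2

A width-2 tree decomposition is:
Bags: B1 = {1, 2, 3}  B2 = {0, 1, 3}  B3 = {1, 3, 4}
Tree: B1–B2, B2–B3
Every bag has size at most 3, so the width is 3 − 1 = 2 and tw(G) ≤ 2. On the other hand G contains the 3-clique {0, 1, 3}. A clique must lie in a single bag of any decomposition, so no decomposition can have width below 2. Therefore the treewidth is 2.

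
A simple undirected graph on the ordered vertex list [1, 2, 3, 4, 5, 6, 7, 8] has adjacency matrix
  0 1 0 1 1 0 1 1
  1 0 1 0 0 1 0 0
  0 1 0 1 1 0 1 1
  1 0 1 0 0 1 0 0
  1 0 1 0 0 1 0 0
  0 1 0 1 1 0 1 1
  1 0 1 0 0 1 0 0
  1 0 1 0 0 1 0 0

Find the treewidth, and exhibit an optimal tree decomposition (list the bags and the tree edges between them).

Treewidth 3.
One optimal decomposition is:
Bags: B1 = {1, 3, 5, 6}  B2 = {1, 2, 3, 6}  B3 = {1, 3, 6, 7}  B4 = {1, 3, 4, 6}  B5 = {1, 3, 6, 8}
Tree: B1–B2, B2–B3, B3–B4, B4–B5

The largest bag has 4 vertices, giving width 3; this decomposition certifies tw(G) ≤ 3. For the lower bound: the 4 vertex sets {5,6}, {1,2}, {3}, {7} are disjoint, each induces a connected subgraph, and every pair is joined by at least one edge of G. Contracting each set to a single vertex therefore yields K_{4} as a minor, and since treewidth is minor-monotone, tw(G) ≥ tw(K_{4}) = 3. Hence tw(G) = 3 exactly.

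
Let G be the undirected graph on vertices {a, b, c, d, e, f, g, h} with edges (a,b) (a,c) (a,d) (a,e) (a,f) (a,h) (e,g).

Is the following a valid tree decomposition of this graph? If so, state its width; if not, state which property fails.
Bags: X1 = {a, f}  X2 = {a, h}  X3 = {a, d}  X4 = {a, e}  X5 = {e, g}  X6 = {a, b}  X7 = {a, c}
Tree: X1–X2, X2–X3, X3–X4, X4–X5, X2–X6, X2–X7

Yes; width 1.

Every vertex of G appears in some bag (union = {a, b, c, d, e, f, g, h}); every edge is covered by a bag; and for each vertex v the set of bags containing v is connected in the bag tree. The decomposition is therefore valid. The largest bag has 2 vertices, so the width is 1.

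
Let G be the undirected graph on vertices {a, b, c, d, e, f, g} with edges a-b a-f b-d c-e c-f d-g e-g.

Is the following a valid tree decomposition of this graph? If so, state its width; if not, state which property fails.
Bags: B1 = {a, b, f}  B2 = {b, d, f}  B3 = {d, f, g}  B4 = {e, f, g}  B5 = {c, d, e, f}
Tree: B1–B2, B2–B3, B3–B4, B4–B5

No — bags containing vertex d are not connected in the tree.

A tree decomposition must satisfy three properties: every vertex lies in some bag; for every edge, both endpoints lie together in some bag; and for every vertex, the bags containing it form a connected subtree. Here bags containing vertex d are not connected in the tree, so the decomposition is invalid.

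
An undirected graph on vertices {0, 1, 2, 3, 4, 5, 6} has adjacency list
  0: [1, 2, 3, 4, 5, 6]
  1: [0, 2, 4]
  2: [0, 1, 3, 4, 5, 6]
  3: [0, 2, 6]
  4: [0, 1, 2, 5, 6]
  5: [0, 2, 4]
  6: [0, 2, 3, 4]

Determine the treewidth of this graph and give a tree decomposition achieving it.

Treewidth 3.
One optimal decomposition is:
Bags: B1 = {0, 2, 4, 6}  B2 = {0, 2, 3, 6}  B3 = {0, 1, 2, 4}  B4 = {0, 2, 4, 5}
Tree: B1–B2, B1–B3, B3–B4

The largest bag has 4 vertices, giving width 3; this decomposition certifies tw(G) ≤ 3. Conversely, {0, 2, 3, 6} is a clique of size 4, and the vertices of any clique must share a bag in every tree decomposition; so some bag has ≥ 4 vertices and tw(G) ≥ 3. The upper and lower bounds meet at 3, so that is the treewidth.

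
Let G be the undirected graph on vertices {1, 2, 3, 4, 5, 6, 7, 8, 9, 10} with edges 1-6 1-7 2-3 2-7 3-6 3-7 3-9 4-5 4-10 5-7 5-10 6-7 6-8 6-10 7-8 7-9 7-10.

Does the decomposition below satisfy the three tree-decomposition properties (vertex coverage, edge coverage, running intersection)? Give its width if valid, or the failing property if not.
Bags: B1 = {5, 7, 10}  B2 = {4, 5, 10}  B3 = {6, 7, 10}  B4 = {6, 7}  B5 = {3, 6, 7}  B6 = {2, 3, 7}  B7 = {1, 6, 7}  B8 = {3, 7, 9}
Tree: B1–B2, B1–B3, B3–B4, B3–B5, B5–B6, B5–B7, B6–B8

No — vertex 8 appears in no bag.

A tree decomposition must satisfy three properties: every vertex lies in some bag; for every edge, both endpoints lie together in some bag; and for every vertex, the bags containing it form a connected subtree. Here vertex 8 appears in no bag, so the decomposition is invalid.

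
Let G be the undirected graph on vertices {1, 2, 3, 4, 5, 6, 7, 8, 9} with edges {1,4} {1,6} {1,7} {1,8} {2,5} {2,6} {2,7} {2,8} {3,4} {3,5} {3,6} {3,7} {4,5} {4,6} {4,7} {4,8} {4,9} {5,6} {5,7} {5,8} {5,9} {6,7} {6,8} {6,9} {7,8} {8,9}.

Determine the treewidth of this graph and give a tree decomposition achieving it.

Every bag has size at most 5, so the width is 5 − 1 = 4 and tw(G) ≤ 4. Conversely, {2, 5, 6, 7, 8} is a clique of size 5, and the vertices of any clique must share a bag in every tree decomposition; so some bag has ≥ 5 vertices and tw(G) ≥ 4. Combining the bounds, tw(G) = 4.

Treewidth 4.
One such decomposition:
Bags: B1 = {2, 5, 6, 7, 8}  B2 = {4, 5, 6, 7, 8}  B3 = {1, 4, 6, 7, 8}  B4 = {3, 4, 5, 6, 7}  B5 = {4, 5, 6, 8, 9}
Tree: B1–B2, B2–B3, B2–B4, B2–B5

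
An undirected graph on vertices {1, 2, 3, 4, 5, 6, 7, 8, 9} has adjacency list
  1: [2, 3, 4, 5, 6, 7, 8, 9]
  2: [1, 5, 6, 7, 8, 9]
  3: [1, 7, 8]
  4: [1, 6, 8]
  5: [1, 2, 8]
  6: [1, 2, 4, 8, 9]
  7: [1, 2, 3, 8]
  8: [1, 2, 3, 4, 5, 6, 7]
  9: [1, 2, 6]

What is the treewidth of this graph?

3

A width-3 tree decomposition is:
Bags: B1 = {1, 4, 6, 8}  B2 = {1, 2, 6, 8}  B3 = {1, 2, 5, 8}  B4 = {1, 2, 6, 9}  B5 = {1, 2, 7, 8}  B6 = {1, 3, 7, 8}
Tree: B1–B2, B2–B3, B2–B4, B2–B5, B5–B6
Every bag has size at most 4, so the width is 4 − 1 = 3 and tw(G) ≤ 3. On the other hand G contains the 4-clique {1, 2, 5, 8}. A clique must lie in a single bag of any decomposition, so no decomposition can have width below 3. Combining the bounds, tw(G) = 3.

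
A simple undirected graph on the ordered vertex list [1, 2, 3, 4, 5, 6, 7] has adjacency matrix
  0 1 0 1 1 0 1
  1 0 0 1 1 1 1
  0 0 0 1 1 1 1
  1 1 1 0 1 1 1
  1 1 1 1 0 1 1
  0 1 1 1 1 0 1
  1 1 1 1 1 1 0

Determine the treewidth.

4

A width-4 tree decomposition is:
Bags: B1 = {3, 4, 5, 6, 7}  B2 = {2, 4, 5, 6, 7}  B3 = {1, 2, 4, 5, 7}
Tree: B1–B2, B2–B3
The largest bag has 5 vertices, giving width 4; this decomposition certifies tw(G) ≤ 4. On the other hand G contains the 5-clique {1, 2, 4, 5, 7}. A clique must lie in a single bag of any decomposition, so no decomposition can have width below 4. Hence tw(G) = 4 exactly.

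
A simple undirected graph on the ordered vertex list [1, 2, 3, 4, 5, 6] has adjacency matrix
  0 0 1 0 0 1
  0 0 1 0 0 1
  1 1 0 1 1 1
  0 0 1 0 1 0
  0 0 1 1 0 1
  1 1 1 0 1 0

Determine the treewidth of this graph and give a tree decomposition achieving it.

Treewidth 2.
Bags: B1 = {3, 5, 6}  B2 = {2, 3, 6}  B3 = {3, 4, 5}  B4 = {1, 3, 6}
Tree: B1–B2, B1–B3, B2–B4

Each bag holds 3 vertices, so the decomposition has width 2, which upper-bounds the treewidth. Conversely, {3, 4, 5} is a clique of size 3, and the vertices of any clique must share a bag in every tree decomposition; so some bag has ≥ 3 vertices and tw(G) ≥ 2. Therefore the treewidth is 2.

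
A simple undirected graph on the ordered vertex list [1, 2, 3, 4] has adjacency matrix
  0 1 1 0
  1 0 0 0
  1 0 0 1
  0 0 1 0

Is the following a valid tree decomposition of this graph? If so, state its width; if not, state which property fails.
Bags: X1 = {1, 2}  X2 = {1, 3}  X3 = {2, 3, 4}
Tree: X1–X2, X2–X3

No — bags containing vertex 2 are not connected in the tree.

A tree decomposition must satisfy three properties: every vertex lies in some bag; for every edge, both endpoints lie together in some bag; and for every vertex, the bags containing it form a connected subtree. Here bags containing vertex 2 are not connected in the tree, so the decomposition is invalid.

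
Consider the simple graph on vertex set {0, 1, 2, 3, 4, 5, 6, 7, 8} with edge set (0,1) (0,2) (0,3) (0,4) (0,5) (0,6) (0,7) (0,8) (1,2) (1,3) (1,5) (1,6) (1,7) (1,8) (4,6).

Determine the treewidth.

A width-2 tree decomposition is:
Bags: B1 = {0, 1, 2}  B2 = {0, 1, 5}  B3 = {0, 1, 8}  B4 = {0, 1, 7}  B5 = {0, 1, 3}  B6 = {0, 1, 6}  B7 = {0, 4, 6}
Tree: B1–B2, B2–B3, B3–B4, B3–B5, B4–B6, B6–B7
Every bag has size at most 3, so the width is 3 − 1 = 2 and tw(G) ≤ 2. Conversely, {0, 1, 2} is a clique of size 3, and the vertices of any clique must share a bag in every tree decomposition; so some bag has ≥ 3 vertices and tw(G) ≥ 2. Hence tw(G) = 2 exactly.

2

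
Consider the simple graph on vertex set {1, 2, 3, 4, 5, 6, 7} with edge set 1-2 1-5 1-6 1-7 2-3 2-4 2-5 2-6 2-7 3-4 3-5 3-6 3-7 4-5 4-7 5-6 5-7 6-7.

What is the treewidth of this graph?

A width-4 tree decomposition is:
Bags: B1 = {2, 3, 4, 5, 7}  B2 = {2, 3, 5, 6, 7}  B3 = {1, 2, 5, 6, 7}
Tree: B1–B2, B2–B3
Each bag holds 5 vertices, so the decomposition has width 4, which upper-bounds the treewidth. For the lower bound, the 5 vertices {1, 2, 5, 6, 7} are pairwise adjacent, and any tree decomposition puts a clique entirely inside one bag — forcing width ≥ 4. Therefore the treewidth is 4.

4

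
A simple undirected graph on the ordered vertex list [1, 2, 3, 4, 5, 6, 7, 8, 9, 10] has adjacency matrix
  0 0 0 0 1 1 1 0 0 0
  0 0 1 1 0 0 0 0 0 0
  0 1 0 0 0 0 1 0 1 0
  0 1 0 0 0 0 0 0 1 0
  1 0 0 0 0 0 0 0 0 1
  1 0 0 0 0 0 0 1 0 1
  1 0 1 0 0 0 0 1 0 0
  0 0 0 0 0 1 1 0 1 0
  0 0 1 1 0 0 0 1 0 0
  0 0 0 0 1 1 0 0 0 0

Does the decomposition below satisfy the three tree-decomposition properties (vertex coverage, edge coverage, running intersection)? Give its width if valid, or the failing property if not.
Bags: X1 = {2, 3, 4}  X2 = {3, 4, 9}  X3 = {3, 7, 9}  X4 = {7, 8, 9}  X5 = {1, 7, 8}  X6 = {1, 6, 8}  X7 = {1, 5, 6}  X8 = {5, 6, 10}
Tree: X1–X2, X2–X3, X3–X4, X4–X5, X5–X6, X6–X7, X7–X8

Checking the three conditions: (i) the bags cover all of {1, 2, 3, 4, 5, 6, 7, 8, 9, 10}; (ii) for each edge, some bag contains both endpoints; (iii) the bags containing any fixed vertex form a subtree. All hold, so the decomposition is valid with width 3 − 1 = 2.

Yes; width 2.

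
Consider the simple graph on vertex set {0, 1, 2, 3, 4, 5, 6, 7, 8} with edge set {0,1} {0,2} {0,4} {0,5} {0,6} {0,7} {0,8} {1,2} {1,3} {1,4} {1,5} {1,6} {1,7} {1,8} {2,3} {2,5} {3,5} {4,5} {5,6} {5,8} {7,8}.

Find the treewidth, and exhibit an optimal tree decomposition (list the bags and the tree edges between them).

Treewidth 3.
One optimal decomposition is:
Bags: B1 = {0, 1, 4, 5}  B2 = {0, 1, 2, 5}  B3 = {1, 2, 3, 5}  B4 = {0, 1, 5, 6}  B5 = {0, 1, 5, 8}  B6 = {0, 1, 7, 8}
Tree: B1–B2, B2–B3, B1–B4, B2–B5, B5–B6

The largest bag has 4 vertices, giving width 3; this decomposition certifies tw(G) ≤ 3. Conversely, {0, 1, 5, 8} is a clique of size 4, and the vertices of any clique must share a bag in every tree decomposition; so some bag has ≥ 4 vertices and tw(G) ≥ 3. Combining the bounds, tw(G) = 3.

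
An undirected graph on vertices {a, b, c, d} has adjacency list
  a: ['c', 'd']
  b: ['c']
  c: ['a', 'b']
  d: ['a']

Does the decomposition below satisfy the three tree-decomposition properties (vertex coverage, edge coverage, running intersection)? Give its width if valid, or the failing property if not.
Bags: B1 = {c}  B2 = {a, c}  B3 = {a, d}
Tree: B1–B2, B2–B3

No — vertex b appears in no bag.

A tree decomposition must satisfy three properties: every vertex lies in some bag; for every edge, both endpoints lie together in some bag; and for every vertex, the bags containing it form a connected subtree. Here vertex b appears in no bag, so the decomposition is invalid.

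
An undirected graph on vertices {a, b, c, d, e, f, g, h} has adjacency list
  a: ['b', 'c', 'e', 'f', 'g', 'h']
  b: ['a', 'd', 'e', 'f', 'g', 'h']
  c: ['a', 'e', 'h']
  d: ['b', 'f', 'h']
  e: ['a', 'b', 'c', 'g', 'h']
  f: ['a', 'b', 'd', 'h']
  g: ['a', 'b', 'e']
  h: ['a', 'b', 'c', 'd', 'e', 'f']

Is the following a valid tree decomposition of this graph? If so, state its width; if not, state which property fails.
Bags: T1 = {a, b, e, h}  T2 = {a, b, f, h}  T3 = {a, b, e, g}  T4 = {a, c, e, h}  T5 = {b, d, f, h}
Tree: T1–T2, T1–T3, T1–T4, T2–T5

Yes; width 3.

Vertex coverage: the bags together contain {a, b, c, d, e, f, g, h}, the full vertex set. Edge coverage: each edge of G has both endpoints in at least one bag. Running intersection: for every vertex, the bags containing it form a connected subtree. All three properties hold, so this is a valid tree decomposition of width max|bag| − 1 = 3, and hence tw(G) ≤ 3.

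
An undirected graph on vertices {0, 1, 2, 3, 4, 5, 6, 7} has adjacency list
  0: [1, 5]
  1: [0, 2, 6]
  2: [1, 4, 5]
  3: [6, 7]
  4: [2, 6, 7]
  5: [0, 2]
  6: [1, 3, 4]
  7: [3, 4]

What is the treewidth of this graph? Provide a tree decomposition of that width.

Treewidth 2.
One such decomposition:
Bags: B1 = {3, 6, 7}  B2 = {4, 6, 7}  B3 = {1, 4, 6}  B4 = {1, 2, 4}  B5 = {0, 1, 2}  B6 = {0, 2, 5}
Tree: B1–B2, B2–B3, B3–B4, B4–B5, B5–B6

The largest bag has 3 vertices, giving width 2; this decomposition certifies tw(G) ≤ 2. The edges 3–7–4–6–3 form a cycle, so G is not a tree and its treewidth is at least 2. Therefore the treewidth is 2.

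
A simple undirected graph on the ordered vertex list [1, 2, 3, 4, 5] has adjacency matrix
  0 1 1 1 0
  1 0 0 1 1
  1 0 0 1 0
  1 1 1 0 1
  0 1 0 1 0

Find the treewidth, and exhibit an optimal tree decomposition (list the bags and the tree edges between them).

Each bag holds 3 vertices, so the decomposition has width 2, which upper-bounds the treewidth. Conversely, {1, 2, 4} is a clique of size 3, and the vertices of any clique must share a bag in every tree decomposition; so some bag has ≥ 3 vertices and tw(G) ≥ 2. Hence tw(G) = 2 exactly.

Treewidth 2.
Bags: B1 = {1, 2, 4}  B2 = {2, 4, 5}  B3 = {1, 3, 4}
Tree: B1–B2, B1–B3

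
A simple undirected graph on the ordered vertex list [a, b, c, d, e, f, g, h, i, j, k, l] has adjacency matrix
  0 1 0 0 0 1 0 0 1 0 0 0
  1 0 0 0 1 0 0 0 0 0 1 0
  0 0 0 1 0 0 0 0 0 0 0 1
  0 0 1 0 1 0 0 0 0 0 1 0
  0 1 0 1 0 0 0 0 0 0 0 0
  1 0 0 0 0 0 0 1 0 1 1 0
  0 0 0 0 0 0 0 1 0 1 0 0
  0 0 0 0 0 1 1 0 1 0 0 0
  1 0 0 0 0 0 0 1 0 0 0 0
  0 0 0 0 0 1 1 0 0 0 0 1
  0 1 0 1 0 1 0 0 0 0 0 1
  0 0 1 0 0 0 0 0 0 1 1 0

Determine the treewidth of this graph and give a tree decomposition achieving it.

Every bag has size at most 4, so the width is 4 − 1 = 3 and tw(G) ≤ 3. For the lower bound: the 4 vertex sets {c,d,e}, {b}, {k}, {a,f,j,l} are disjoint, each induces a connected subgraph, and every pair is joined by at least one edge of G. Contracting each set to a single vertex therefore yields K_{4} as a minor, and since treewidth is minor-monotone, tw(G) ≥ tw(K_{4}) = 3. Therefore the treewidth is 3.

Treewidth 3.
One optimal decomposition is:
Bags: B1 = {b, c, d, e}  B2 = {b, c, d, k}  B3 = {b, c, k, l}  B4 = {a, b, k, l}  B5 = {a, f, k, l}  B6 = {a, f, j, l}  B7 = {a, f, i, j}  B8 = {f, h, i, j}  B9 = {g, h, i, j}
Tree: B1–B2, B2–B3, B3–B4, B4–B5, B5–B6, B6–B7, B7–B8, B8–B9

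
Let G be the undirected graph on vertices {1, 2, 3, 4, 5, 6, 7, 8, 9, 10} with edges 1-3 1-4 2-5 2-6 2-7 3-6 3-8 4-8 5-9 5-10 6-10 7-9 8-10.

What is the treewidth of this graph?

2

A width-2 tree decomposition is:
Bags: B1 = {1, 4, 8}  B2 = {1, 3, 8}  B3 = {3, 8, 10}  B4 = {3, 6, 10}  B5 = {5, 6, 10}  B6 = {2, 5, 6}  B7 = {2, 5, 9}  B8 = {2, 7, 9}
Tree: B1–B2, B2–B3, B3–B4, B4–B5, B5–B6, B6–B7, B7–B8
Every bag has size at most 3, so the width is 3 − 1 = 2 and tw(G) ≤ 2. Since 4–1–3–8–4 is a cycle in G, G is not acyclic. Forests are exactly the graphs of treewidth ≤ 1, so tw(G) ≥ 2. Hence tw(G) = 2 exactly.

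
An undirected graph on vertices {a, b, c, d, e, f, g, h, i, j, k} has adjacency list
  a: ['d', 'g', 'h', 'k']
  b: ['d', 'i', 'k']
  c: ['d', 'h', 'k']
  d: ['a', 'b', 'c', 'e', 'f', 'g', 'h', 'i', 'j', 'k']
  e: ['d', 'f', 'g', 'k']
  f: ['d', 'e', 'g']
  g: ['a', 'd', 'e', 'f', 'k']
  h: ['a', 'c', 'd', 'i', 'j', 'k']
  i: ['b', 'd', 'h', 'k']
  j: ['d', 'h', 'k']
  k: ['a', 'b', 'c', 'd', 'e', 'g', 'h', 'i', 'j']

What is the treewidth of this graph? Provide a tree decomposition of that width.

Each bag holds 4 vertices, so the decomposition has width 3, which upper-bounds the treewidth. Conversely, {d, e, f, g} is a clique of size 4, and the vertices of any clique must share a bag in every tree decomposition; so some bag has ≥ 4 vertices and tw(G) ≥ 3. Combining the bounds, tw(G) = 3.

Treewidth 3.
One optimal decomposition is:
Bags: B1 = {d, h, j, k}  B2 = {d, h, i, k}  B3 = {b, d, i, k}  B4 = {c, d, h, k}  B5 = {a, d, h, k}  B6 = {a, d, g, k}  B7 = {d, e, g, k}  B8 = {d, e, f, g}
Tree: B1–B2, B2–B3, B2–B4, B4–B5, B5–B6, B6–B7, B7–B8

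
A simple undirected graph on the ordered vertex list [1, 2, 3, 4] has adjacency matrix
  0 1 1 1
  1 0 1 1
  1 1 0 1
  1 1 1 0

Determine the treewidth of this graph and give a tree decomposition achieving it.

Treewidth 3.
Bags: B1 = {1, 2, 3, 4}
Tree: (single bag)

With just one bag of size 4, the width is 4 − 1 = 3, so tw(G) ≤ 3. On the other hand G contains the 4-clique {1, 2, 3, 4}. A clique must lie in a single bag of any decomposition, so no decomposition can have width below 3. Combining the bounds, tw(G) = 3.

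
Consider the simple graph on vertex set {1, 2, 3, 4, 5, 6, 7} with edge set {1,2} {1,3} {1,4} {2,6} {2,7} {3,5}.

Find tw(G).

1

A width-1 tree decomposition is:
Bags: B1 = {2, 6}  B2 = {1, 2}  B3 = {1, 3}  B4 = {3, 5}  B5 = {1, 4}  B6 = {2, 7}
Tree: B1–B2, B2–B3, B3–B4, B2–B5, B1–B6
Each bag holds 2 vertices, so the decomposition has width 1, which upper-bounds the treewidth. G has an edge, so its treewidth is at least 1. Combining the bounds, tw(G) = 1.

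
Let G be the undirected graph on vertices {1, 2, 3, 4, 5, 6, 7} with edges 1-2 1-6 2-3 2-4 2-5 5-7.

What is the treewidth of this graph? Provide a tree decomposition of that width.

Every bag has size at most 2, so the width is 2 − 1 = 1 and tw(G) ≤ 1. Since G has at least one edge (e.g. 2–5), it is not an edgeless graph, so tw(G) ≥ 1. Combining the bounds, tw(G) = 1.

Treewidth 1.
One optimal decomposition is:
Bags: B1 = {2, 5}  B2 = {1, 2}  B3 = {2, 4}  B4 = {1, 6}  B5 = {2, 3}  B6 = {5, 7}
Tree: B1–B2, B1–B3, B2–B4, B2–B5, B1–B6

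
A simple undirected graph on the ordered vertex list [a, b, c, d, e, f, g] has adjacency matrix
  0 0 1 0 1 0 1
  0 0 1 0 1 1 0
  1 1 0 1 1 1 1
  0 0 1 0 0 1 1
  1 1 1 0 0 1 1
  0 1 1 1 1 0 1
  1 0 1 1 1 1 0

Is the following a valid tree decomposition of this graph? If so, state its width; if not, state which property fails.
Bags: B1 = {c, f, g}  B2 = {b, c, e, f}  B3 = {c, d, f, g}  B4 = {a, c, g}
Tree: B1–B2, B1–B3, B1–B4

No — edge (e,g) lies in no bag.

A tree decomposition must satisfy three properties: every vertex lies in some bag; for every edge, both endpoints lie together in some bag; and for every vertex, the bags containing it form a connected subtree. Here edge (e,g) lies in no bag, so the decomposition is invalid.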